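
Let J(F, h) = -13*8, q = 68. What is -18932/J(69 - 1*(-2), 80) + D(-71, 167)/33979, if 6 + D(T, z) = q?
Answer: 160824219/883454 ≈ 182.04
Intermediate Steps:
J(F, h) = -104
D(T, z) = 62 (D(T, z) = -6 + 68 = 62)
-18932/J(69 - 1*(-2), 80) + D(-71, 167)/33979 = -18932/(-104) + 62/33979 = -18932*(-1/104) + 62*(1/33979) = 4733/26 + 62/33979 = 160824219/883454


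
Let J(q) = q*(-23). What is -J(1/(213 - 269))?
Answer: -23/56 ≈ -0.41071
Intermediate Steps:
J(q) = -23*q
-J(1/(213 - 269)) = -(-23)/(213 - 269) = -(-23)/(-56) = -(-23)*(-1)/56 = -1*23/56 = -23/56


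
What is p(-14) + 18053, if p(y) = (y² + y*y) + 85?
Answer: 18530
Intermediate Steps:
p(y) = 85 + 2*y² (p(y) = (y² + y²) + 85 = 2*y² + 85 = 85 + 2*y²)
p(-14) + 18053 = (85 + 2*(-14)²) + 18053 = (85 + 2*196) + 18053 = (85 + 392) + 18053 = 477 + 18053 = 18530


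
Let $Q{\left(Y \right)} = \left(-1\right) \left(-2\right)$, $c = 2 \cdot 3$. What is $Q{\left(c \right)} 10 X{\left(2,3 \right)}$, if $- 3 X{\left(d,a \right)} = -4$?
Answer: $\frac{80}{3} \approx 26.667$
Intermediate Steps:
$X{\left(d,a \right)} = \frac{4}{3}$ ($X{\left(d,a \right)} = \left(- \frac{1}{3}\right) \left(-4\right) = \frac{4}{3}$)
$c = 6$
$Q{\left(Y \right)} = 2$
$Q{\left(c \right)} 10 X{\left(2,3 \right)} = 2 \cdot 10 \cdot \frac{4}{3} = 20 \cdot \frac{4}{3} = \frac{80}{3}$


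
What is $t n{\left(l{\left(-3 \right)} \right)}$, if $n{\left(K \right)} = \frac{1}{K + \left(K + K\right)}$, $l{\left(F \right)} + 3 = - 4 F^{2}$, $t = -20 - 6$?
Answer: $\frac{2}{9} \approx 0.22222$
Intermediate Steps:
$t = -26$ ($t = -20 - 6 = -26$)
$l{\left(F \right)} = -3 - 4 F^{2}$
$n{\left(K \right)} = \frac{1}{3 K}$ ($n{\left(K \right)} = \frac{1}{K + 2 K} = \frac{1}{3 K}$)
$t n{\left(l{\left(-3 \right)} \right)} = - 26 \frac{1}{3 \left(-3 - 4 \left(-3\right)^{2}\right)} = - 26 \frac{1}{3 \left(-3 - 36\right)} = - 26 \frac{1}{3 \left(-39\right)} = - 26 \cdot \frac{1}{3} \left(- \frac{1}{39}\right) = \left(-26\right) \left(- \frac{1}{117}\right) = \frac{2}{9}$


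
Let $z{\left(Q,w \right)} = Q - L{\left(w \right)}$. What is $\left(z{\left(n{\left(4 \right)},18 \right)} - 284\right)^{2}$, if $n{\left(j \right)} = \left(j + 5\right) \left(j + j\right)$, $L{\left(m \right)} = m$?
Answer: $52900$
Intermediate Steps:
$n{\left(j \right)} = 2 j \left(5 + j\right)$ ($n{\left(j \right)} = \left(5 + j\right) 2 j = 2 j \left(5 + j\right)$)
$z{\left(Q,w \right)} = Q - w$
$\left(z{\left(n{\left(4 \right)},18 \right)} - 284\right)^{2} = \left(\left(2 \cdot 4 \left(5 + 4\right) - 18\right) - 284\right)^{2} = \left(\left(2 \cdot 4 \cdot 9 - 18\right) - 284\right)^{2} = \left(\left(72 - 18\right) - 284\right)^{2} = \left(54 - 284\right)^{2} = \left(-230\right)^{2} = 52900$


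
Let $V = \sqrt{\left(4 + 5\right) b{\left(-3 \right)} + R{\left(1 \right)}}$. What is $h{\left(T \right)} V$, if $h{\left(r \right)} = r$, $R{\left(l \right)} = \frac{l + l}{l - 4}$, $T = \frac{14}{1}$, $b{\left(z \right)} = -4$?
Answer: $\frac{14 i \sqrt{330}}{3} \approx 84.774 i$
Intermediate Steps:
$T = 14$ ($T = 14 \cdot 1 = 14$)
$R{\left(l \right)} = \frac{2 l}{-4 + l}$
$V = \frac{i \sqrt{330}}{3}$ ($V = \sqrt{\left(4 + 5\right) \left(-4\right) + 2 \cdot 1 \frac{1}{-4 + 1}} = \sqrt{9 \left(-4\right) + 2 \cdot 1 \frac{1}{-3}} = \sqrt{-36 + 2 \cdot 1 \left(- \frac{1}{3}\right)} = \sqrt{-36 - \frac{2}{3}} = \sqrt{- \frac{110}{3}} = \frac{i \sqrt{330}}{3} \approx 6.0553 i$)
$h{\left(T \right)} V = 14 \frac{i \sqrt{330}}{3} = \frac{14 i \sqrt{330}}{3}$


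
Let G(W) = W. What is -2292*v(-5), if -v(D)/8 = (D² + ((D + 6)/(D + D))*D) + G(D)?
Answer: 375888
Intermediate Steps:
v(D) = -24 - 12*D - 8*D² (v(D) = -8*((D² + ((D + 6)/(D + D))*D) + D) = -8*((D² + ((6 + D)/((2*D)))*D) + D) = -8*((D² + ((6 + D)*(1/(2*D)))*D) + D) = -8*((D² + ((6 + D)/(2*D))*D) + D) = -8*((D² + (3 + D/2)) + D) = -8*((3 + D² + D/2) + D) = -8*(3 + D² + 3*D/2) = -24 - 12*D - 8*D²)
-2292*v(-5) = -2292*(-24 - 12*(-5) - 8*(-5)²) = -2292*(-24 + 60 - 8*25) = -2292*(-24 + 60 - 200) = -2292*(-164) = 375888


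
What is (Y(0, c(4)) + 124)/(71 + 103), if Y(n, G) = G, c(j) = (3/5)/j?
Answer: 2483/3480 ≈ 0.71351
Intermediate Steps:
c(j) = 3/(5*j) (c(j) = (3*(1/5))/j = 3/(5*j))
(Y(0, c(4)) + 124)/(71 + 103) = ((3/5)/4 + 124)/(71 + 103) = ((3/5)*(1/4) + 124)/174 = (3/20 + 124)*(1/174) = (2483/20)*(1/174) = 2483/3480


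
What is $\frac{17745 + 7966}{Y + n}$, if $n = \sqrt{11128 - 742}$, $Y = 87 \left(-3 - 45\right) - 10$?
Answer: $- \frac{53813123}{8756105} - \frac{77133 \sqrt{1154}}{17512210} \approx -6.2954$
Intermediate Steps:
$Y = -4186$ ($Y = 87 \left(-3 - 45\right) - 10 = 87 \left(-48\right) - 10 = -4176 - 10 = -4186$)
$n = 3 \sqrt{1154}$ ($n = \sqrt{10386} = 3 \sqrt{1154} \approx 101.91$)
$\frac{17745 + 7966}{Y + n} = \frac{17745 + 7966}{-4186 + 3 \sqrt{1154}} = \frac{25711}{-4186 + 3 \sqrt{1154}}$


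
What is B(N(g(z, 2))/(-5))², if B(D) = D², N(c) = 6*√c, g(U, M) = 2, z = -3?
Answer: 5184/625 ≈ 8.2944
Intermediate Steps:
B(N(g(z, 2))/(-5))² = (((6*√2)/(-5))²)² = (((6*√2)*(-⅕))²)² = ((-6*√2/5)²)² = (72/25)² = 5184/625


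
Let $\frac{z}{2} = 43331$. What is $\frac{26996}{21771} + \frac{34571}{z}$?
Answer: $\frac{3092172593}{1886718402} \approx 1.6389$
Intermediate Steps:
$z = 86662$ ($z = 2 \cdot 43331 = 86662$)
$\frac{26996}{21771} + \frac{34571}{z} = \frac{26996}{21771} + \frac{34571}{86662} = \frac{3092172593}{1886718402}$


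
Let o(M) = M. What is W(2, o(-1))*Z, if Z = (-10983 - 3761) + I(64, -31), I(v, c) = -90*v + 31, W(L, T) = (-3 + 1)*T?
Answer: -40946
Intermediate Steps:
W(L, T) = -2*T
I(v, c) = 31 - 90*v
Z = -20473 (Z = (-10983 - 3761) + (31 - 90*64) = -14744 + (31 - 5760) = -14744 - 5729 = -20473)
W(2, o(-1))*Z = -2*(-1)*(-20473) = 2*(-20473) = -40946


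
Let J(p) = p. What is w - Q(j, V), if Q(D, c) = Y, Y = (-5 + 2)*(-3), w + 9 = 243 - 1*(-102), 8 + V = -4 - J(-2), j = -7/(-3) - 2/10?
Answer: 327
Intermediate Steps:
j = 32/15 (j = -7*(-1/3) - 2*1/10 = 7/3 - 1/5 = 32/15 ≈ 2.1333)
V = -10 (V = -8 + (-4 - 1*(-2)) = -8 + (-4 + 2) = -8 - 2 = -10)
w = 336 (w = -9 + (243 - 1*(-102)) = -9 + (243 + 102) = -9 + 345 = 336)
Y = 9 (Y = -3*(-3) = 9)
Q(D, c) = 9
w - Q(j, V) = 336 - 1*9 = 336 - 9 = 327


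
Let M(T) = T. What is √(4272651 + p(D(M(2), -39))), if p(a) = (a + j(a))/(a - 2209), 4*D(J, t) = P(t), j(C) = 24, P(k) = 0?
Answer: √9438286035/47 ≈ 2067.0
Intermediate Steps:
D(J, t) = 0 (D(J, t) = (¼)*0 = 0)
p(a) = (24 + a)/(-2209 + a) (p(a) = (a + 24)/(a - 2209) = (24 + a)/(-2209 + a))
√(4272651 + p(D(M(2), -39))) = √(4272651 + (24 + 0)/(-2209 + 0)) = √(4272651 + 24/(-2209)) = √(4272651 - 1/2209*24) = √(4272651 - 24/2209) = √(9438286035/2209) = √9438286035/47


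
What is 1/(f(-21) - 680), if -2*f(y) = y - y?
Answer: -1/680 ≈ -0.0014706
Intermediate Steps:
f(y) = 0 (f(y) = -(y - y)/2 = -1/2*0 = 0)
1/(f(-21) - 680) = 1/(0 - 680) = 1/(-680) = -1/680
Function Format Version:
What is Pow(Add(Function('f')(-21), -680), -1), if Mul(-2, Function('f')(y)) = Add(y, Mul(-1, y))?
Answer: Rational(-1, 680) ≈ -0.0014706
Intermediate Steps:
Function('f')(y) = 0 (Function('f')(y) = Mul(Rational(-1, 2), Add(y, Mul(-1, y))) = Mul(Rational(-1, 2), 0) = 0)
Pow(Add(Function('f')(-21), -680), -1) = Pow(Add(0, -680), -1) = Pow(-680, -1) = Rational(-1, 680)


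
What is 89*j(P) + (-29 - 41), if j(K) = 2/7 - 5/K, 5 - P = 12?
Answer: 19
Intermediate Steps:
P = -7 (P = 5 - 1*12 = 5 - 12 = -7)
j(K) = 2/7 - 5/K (j(K) = 2*(1/7) - 5/K = 2/7 - 5/K)
89*j(P) + (-29 - 41) = 89*(2/7 - 5/(-7)) + (-29 - 41) = 89*(2/7 - 5*(-1/7)) - 70 = 89*(2/7 + 5/7) - 70 = 89*1 - 70 = 89 - 70 = 19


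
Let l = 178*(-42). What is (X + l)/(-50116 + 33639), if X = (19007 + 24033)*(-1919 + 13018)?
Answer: -477693484/16477 ≈ -28992.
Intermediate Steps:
l = -7476
X = 477700960 (X = 43040*11099 = 477700960)
(X + l)/(-50116 + 33639) = (477700960 - 7476)/(-50116 + 33639) = 477693484/(-16477) = 477693484*(-1/16477) = -477693484/16477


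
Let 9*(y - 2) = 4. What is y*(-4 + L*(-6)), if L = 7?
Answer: -1012/9 ≈ -112.44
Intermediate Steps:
y = 22/9 (y = 2 + (⅑)*4 = 2 + 4/9 = 22/9 ≈ 2.4444)
y*(-4 + L*(-6)) = 22*(-4 + 7*(-6))/9 = 22*(-4 - 42)/9 = (22/9)*(-46) = -1012/9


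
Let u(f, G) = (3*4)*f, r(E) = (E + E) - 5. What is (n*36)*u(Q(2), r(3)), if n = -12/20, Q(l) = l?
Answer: -2592/5 ≈ -518.40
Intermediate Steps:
r(E) = -5 + 2*E (r(E) = 2*E - 5 = -5 + 2*E)
u(f, G) = 12*f
n = -3/5 (n = -12*1/20 = -3/5 ≈ -0.60000)
(n*36)*u(Q(2), r(3)) = (-3/5*36)*(12*2) = -108/5*24 = -2592/5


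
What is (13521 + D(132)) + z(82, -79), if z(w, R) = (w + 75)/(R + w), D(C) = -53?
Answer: 40561/3 ≈ 13520.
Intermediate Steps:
z(w, R) = (75 + w)/(R + w)
(13521 + D(132)) + z(82, -79) = (13521 - 53) + (75 + 82)/(-79 + 82) = 13468 + 157/3 = 40561/3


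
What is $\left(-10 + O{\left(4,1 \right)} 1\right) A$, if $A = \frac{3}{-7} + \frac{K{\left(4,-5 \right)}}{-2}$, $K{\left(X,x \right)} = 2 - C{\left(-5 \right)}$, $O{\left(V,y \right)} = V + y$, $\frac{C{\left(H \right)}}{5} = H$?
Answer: $\frac{975}{14} \approx 69.643$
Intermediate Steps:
$C{\left(H \right)} = 5 H$
$K{\left(X,x \right)} = 27$ ($K{\left(X,x \right)} = 2 - 5 \left(-5\right) = 2 - -25 = 2 + 25 = 27$)
$A = - \frac{195}{14}$ ($A = \frac{3}{-7} + \frac{27}{-2} = 3 \left(- \frac{1}{7}\right) + 27 \left(- \frac{1}{2}\right) = - \frac{3}{7} - \frac{27}{2} = - \frac{195}{14} \approx -13.929$)
$\left(-10 + O{\left(4,1 \right)} 1\right) A = \left(-10 + \left(4 + 1\right) 1\right) \left(- \frac{195}{14}\right) = \left(-10 + 5 \cdot 1\right) \left(- \frac{195}{14}\right) = \left(-10 + 5\right) \left(- \frac{195}{14}\right) = \left(-5\right) \left(- \frac{195}{14}\right) = \frac{975}{14}$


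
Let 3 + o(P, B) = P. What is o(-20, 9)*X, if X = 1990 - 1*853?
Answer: -26151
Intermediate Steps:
o(P, B) = -3 + P
X = 1137 (X = 1990 - 853 = 1137)
o(-20, 9)*X = (-3 - 20)*1137 = -23*1137 = -26151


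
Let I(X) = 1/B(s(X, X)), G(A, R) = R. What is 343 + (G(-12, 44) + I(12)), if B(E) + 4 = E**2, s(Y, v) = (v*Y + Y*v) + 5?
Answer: 33222016/85845 ≈ 387.00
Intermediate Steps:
s(Y, v) = 5 + 2*Y*v (s(Y, v) = (Y*v + Y*v) + 5 = 2*Y*v + 5 = 5 + 2*Y*v)
B(E) = -4 + E**2
I(X) = 1/(-4 + (5 + 2*X**2)**2) (I(X) = 1/(-4 + (5 + 2*X*X)**2) = 1/(-4 + (5 + 2*X**2)**2))
343 + (G(-12, 44) + I(12)) = 343 + (44 + 1/(-4 + (5 + 2*12**2)**2)) = 343 + (44 + 1/(-4 + (5 + 2*144)**2)) = 343 + (44 + 1/(-4 + (5 + 288)**2)) = 343 + (44 + 1/(-4 + 293**2)) = 343 + (44 + 1/(-4 + 85849)) = 343 + (44 + 1/85845) = 343 + 3777181/85845 = 33222016/85845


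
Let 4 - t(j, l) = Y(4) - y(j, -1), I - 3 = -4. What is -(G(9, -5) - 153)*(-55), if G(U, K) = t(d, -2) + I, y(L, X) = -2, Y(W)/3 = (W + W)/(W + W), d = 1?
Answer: -8525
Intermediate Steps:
Y(W) = 3 (Y(W) = 3*((W + W)/(W + W)) = 3*((2*W)/((2*W))) = 3*((2*W)*(1/(2*W))) = 3*1 = 3)
I = -1 (I = 3 - 4 = -1)
t(j, l) = -1 (t(j, l) = 4 - (3 - 1*(-2)) = 4 - (3 + 2) = 4 - 1*5 = 4 - 5 = -1)
G(U, K) = -2 (G(U, K) = -1 - 1 = -2)
-(G(9, -5) - 153)*(-55) = -(-2 - 153)*(-55) = -(-155)*(-55) = -1*8525 = -8525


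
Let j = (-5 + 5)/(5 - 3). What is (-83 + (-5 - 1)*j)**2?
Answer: 6889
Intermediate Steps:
j = 0 (j = 0/2 = 0*(1/2) = 0)
(-83 + (-5 - 1)*j)**2 = (-83 + (-5 - 1)*0)**2 = (-83 - 6*0)**2 = (-83 + 0)**2 = (-83)**2 = 6889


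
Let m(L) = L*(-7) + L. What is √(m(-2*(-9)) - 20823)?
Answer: I*√20931 ≈ 144.68*I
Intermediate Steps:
m(L) = -6*L (m(L) = -7*L + L = -6*L)
√(m(-2*(-9)) - 20823) = √(-(-12)*(-9) - 20823) = √(-6*18 - 20823) = √(-108 - 20823) = √(-20931) = I*√20931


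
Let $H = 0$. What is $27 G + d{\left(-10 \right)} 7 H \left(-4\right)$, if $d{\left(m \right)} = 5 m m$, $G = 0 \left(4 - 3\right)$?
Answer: $0$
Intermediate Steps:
$G = 0$ ($G = 0 \cdot 1 = 0$)
$d{\left(m \right)} = 5 m^{2}$
$27 G + d{\left(-10 \right)} 7 H \left(-4\right) = 27 \cdot 0 + 5 \left(-10\right)^{2} \cdot 7 \cdot 0 \left(-4\right) = 0 + 5 \cdot 100 \cdot 0 \left(-4\right) = 0 + 500 \cdot 0 = 0 + 0 = 0$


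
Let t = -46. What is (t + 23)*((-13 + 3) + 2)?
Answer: 184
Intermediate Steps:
(t + 23)*((-13 + 3) + 2) = (-46 + 23)*((-13 + 3) + 2) = -23*(-10 + 2) = -23*(-8) = 184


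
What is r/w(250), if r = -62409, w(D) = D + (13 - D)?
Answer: -62409/13 ≈ -4800.7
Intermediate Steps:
w(D) = 13
r/w(250) = -62409/13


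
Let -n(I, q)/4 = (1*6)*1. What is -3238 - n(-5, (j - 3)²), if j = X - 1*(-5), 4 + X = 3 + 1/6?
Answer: -3214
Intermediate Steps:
X = -⅚ (X = -4 + (3 + 1/6) = -4 + (3 + ⅙) = -4 + 19/6 = -⅚ ≈ -0.83333)
j = 25/6 (j = -⅚ - 1*(-5) = -⅚ + 5 = 25/6 ≈ 4.1667)
n(I, q) = -24 (n(I, q) = -4*1*6 = -24)
-3238 - n(-5, (j - 3)²) = -3238 - 1*(-24) = -3238 + 24 = -3214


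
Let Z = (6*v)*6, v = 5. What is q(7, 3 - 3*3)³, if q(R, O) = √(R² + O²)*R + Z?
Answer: 8081100 + 709555*√85 ≈ 1.4623e+7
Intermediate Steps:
Z = 180 (Z = (6*5)*6 = 30*6 = 180)
q(R, O) = 180 + R*√(O² + R²) (q(R, O) = √(R² + O²)*R + 180 = √(O² + R²)*R + 180 = R*√(O² + R²) + 180 = 180 + R*√(O² + R²))
q(7, 3 - 3*3)³ = (180 + 7*√((3 - 3*3)² + 7²))³ = (180 + 7*√((3 - 9)² + 49))³ = (180 + 7*√((-6)² + 49))³ = (180 + 7*√(36 + 49))³ = (180 + 7*√85)³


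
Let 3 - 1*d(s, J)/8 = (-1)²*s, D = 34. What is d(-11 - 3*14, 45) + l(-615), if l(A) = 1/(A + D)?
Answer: 260287/581 ≈ 448.00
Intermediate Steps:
d(s, J) = 24 - 8*s (d(s, J) = 24 - 8*(-1)²*s = 24 - 8*s)
l(A) = 1/(34 + A) (l(A) = 1/(A + 34) = 1/(34 + A))
d(-11 - 3*14, 45) + l(-615) = (24 - 8*(-11 - 3*14)) + 1/(34 - 615) = (24 - 8*(-11 - 42)) + 1/(-581) = (24 - 8*(-53)) - 1/581 = (24 + 424) - 1/581 = 448 - 1/581 = 260287/581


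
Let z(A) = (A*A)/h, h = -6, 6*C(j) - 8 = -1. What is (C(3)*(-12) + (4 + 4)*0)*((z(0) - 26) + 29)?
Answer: -42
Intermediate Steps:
C(j) = 7/6 (C(j) = 4/3 + (1/6)*(-1) = 4/3 - 1/6 = 7/6)
z(A) = -A**2/6 (z(A) = (A*A)/(-6) = A**2*(-1/6) = -A**2/6)
(C(3)*(-12) + (4 + 4)*0)*((z(0) - 26) + 29) = ((7/6)*(-12) + (4 + 4)*0)*((-1/6*0**2 - 26) + 29) = (-14 + 8*0)*((-1/6*0 - 26) + 29) = (-14 + 0)*((0 - 26) + 29) = -14*(-26 + 29) = -14*3 = -42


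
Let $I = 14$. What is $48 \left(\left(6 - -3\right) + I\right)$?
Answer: $1104$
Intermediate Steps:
$48 \left(\left(6 - -3\right) + I\right) = 48 \left(\left(6 - -3\right) + 14\right) = 48 \left(\left(6 + 3\right) + 14\right) = 48 \left(9 + 14\right) = 48 \cdot 23 = 1104$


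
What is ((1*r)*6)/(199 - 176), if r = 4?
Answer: 24/23 ≈ 1.0435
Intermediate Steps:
((1*r)*6)/(199 - 176) = ((1*4)*6)/(199 - 176) = (4*6)/23 = (1/23)*24 = 24/23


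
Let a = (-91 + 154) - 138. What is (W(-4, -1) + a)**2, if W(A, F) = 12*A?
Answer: 15129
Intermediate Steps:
a = -75 (a = 63 - 138 = -75)
(W(-4, -1) + a)**2 = (12*(-4) - 75)**2 = (-48 - 75)**2 = (-123)**2 = 15129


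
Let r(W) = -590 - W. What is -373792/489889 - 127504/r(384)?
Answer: 31049366824/238575943 ≈ 130.14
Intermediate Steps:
-373792/489889 - 127504/r(384) = -373792/489889 - 127504/(-590 - 1*384) = -373792*1/489889 - 127504/(-590 - 384) = -373792/489889 - 127504/(-974) = -373792/489889 - 127504*(-1/974) = -373792/489889 + 63752/487 = 31049366824/238575943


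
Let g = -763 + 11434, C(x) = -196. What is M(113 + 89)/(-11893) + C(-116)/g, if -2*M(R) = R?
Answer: -1253257/126910203 ≈ -0.0098751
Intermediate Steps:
M(R) = -R/2
g = 10671
M(113 + 89)/(-11893) + C(-116)/g = -(113 + 89)/2/(-11893) - 196/10671 = -1/2*202*(-1/11893) - 196*1/10671 = -101*(-1/11893) - 196/10671 = 101/11893 - 196/10671 = -1253257/126910203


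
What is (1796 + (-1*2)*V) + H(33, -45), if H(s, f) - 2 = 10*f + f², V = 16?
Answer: 3341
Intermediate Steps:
H(s, f) = 2 + f² + 10*f (H(s, f) = 2 + (10*f + f²) = 2 + (f² + 10*f) = 2 + f² + 10*f)
(1796 + (-1*2)*V) + H(33, -45) = (1796 - 1*2*16) + (2 + (-45)² + 10*(-45)) = (1796 - 2*16) + (2 + 2025 - 450) = (1796 - 32) + 1577 = 1764 + 1577 = 3341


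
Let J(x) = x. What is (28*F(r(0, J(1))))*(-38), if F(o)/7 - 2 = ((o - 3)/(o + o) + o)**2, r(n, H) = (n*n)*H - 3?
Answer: -44688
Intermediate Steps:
r(n, H) = -3 + H*n**2 (r(n, H) = n**2*H - 3 = H*n**2 - 3 = -3 + H*n**2)
F(o) = 14 + 7*(o + (-3 + o)/(2*o))**2 (F(o) = 14 + 7*((o - 3)/(o + o) + o)**2 = 14 + 7*((-3 + o)/((2*o)) + o)**2 = 14 + 7*((-3 + o)*(1/(2*o)) + o)**2 = 14 + 7*((-3 + o)/(2*o) + o)**2 = 14 + 7*(o + (-3 + o)/(2*o))**2)
(28*F(r(0, J(1))))*(-38) = (28*(14 + 7*(-3 + (-3 + 1*0**2) + 2*(-3 + 1*0**2)**2)**2/(4*(-3 + 1*0**2)**2)))*(-38) = (28*(14 + 7*(-3 + (-3 + 1*0) + 2*(-3 + 1*0)**2)**2/(4*(-3 + 1*0)**2)))*(-38) = (28*(14 + 7*(-3 + (-3 + 0) + 2*(-3 + 0)**2)**2/(4*(-3 + 0)**2)))*(-38) = (28*(14 + (7/4)*(-3 - 3 + 2*(-3)**2)**2/(-3)**2))*(-38) = (28*(14 + (7/4)*(1/9)*(-3 - 3 + 2*9)**2))*(-38) = (28*(14 + (7/4)*(1/9)*(-3 - 3 + 18)**2))*(-38) = (28*(14 + (7/4)*(1/9)*12**2))*(-38) = (28*(14 + (7/4)*(1/9)*144))*(-38) = (28*(14 + 28))*(-38) = (28*42)*(-38) = 1176*(-38) = -44688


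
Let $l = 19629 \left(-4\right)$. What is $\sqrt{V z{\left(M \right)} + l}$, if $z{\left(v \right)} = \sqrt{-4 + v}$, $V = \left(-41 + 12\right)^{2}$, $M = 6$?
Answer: $\sqrt{-78516 + 841 \sqrt{2}} \approx 278.08 i$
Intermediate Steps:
$l = -78516$
$V = 841$ ($V = \left(-29\right)^{2} = 841$)
$\sqrt{V z{\left(M \right)} + l} = \sqrt{841 \sqrt{-4 + 6} - 78516} = \sqrt{841 \sqrt{2} - 78516} = \sqrt{-78516 + 841 \sqrt{2}}$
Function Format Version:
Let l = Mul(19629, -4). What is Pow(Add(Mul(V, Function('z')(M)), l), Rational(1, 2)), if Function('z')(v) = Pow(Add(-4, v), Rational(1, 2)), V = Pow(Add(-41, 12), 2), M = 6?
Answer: Pow(Add(-78516, Mul(841, Pow(2, Rational(1, 2)))), Rational(1, 2)) ≈ Mul(278.08, I)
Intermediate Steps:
l = -78516
V = 841 (V = Pow(-29, 2) = 841)
Pow(Add(Mul(V, Function('z')(M)), l), Rational(1, 2)) = Pow(Add(Mul(841, Pow(Add(-4, 6), Rational(1, 2))), -78516), Rational(1, 2)) = Pow(Add(Mul(841, Pow(2, Rational(1, 2))), -78516), Rational(1, 2)) = Pow(Add(-78516, Mul(841, Pow(2, Rational(1, 2)))), Rational(1, 2))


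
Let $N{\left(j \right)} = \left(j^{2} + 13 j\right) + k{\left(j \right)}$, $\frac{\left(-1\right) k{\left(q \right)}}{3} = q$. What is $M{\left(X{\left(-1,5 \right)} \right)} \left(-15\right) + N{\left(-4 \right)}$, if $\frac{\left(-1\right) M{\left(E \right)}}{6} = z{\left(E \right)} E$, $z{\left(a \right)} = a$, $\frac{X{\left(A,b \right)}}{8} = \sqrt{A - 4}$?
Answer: $-28824$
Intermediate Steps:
$X{\left(A,b \right)} = 8 \sqrt{-4 + A}$ ($X{\left(A,b \right)} = 8 \sqrt{A - 4} = 8 \sqrt{-4 + A}$)
$k{\left(q \right)} = - 3 q$
$M{\left(E \right)} = - 6 E^{2}$ ($M{\left(E \right)} = - 6 E E = - 6 E^{2}$)
$N{\left(j \right)} = j^{2} + 10 j$ ($N{\left(j \right)} = \left(j^{2} + 13 j\right) - 3 j = j^{2} + 10 j$)
$M{\left(X{\left(-1,5 \right)} \right)} \left(-15\right) + N{\left(-4 \right)} = - 6 \left(8 \sqrt{-4 - 1}\right)^{2} \left(-15\right) - 4 \left(10 - 4\right) = - 6 \left(8 \sqrt{-5}\right)^{2} \left(-15\right) - 24 = - 6 \left(8 i \sqrt{5}\right)^{2} \left(-15\right) - 24 = \left(-6\right) \left(-320\right) \left(-15\right) - 24 = 1920 \left(-15\right) - 24 = -28800 - 24 = -28824$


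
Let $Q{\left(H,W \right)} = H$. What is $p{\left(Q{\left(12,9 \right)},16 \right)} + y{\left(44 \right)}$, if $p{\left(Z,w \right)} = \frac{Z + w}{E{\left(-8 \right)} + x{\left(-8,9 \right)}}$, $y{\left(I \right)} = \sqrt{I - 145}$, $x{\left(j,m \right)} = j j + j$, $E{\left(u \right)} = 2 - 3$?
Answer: $\frac{28}{55} + i \sqrt{101} \approx 0.50909 + 10.05 i$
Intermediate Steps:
$E{\left(u \right)} = -1$
$x{\left(j,m \right)} = j + j^{2}$ ($x{\left(j,m \right)} = j^{2} + j = j + j^{2}$)
$y{\left(I \right)} = \sqrt{-145 + I}$
$p{\left(Z,w \right)} = \frac{Z}{55} + \frac{w}{55}$ ($p{\left(Z,w \right)} = \frac{Z + w}{-1 - 8 \left(1 - 8\right)} = \frac{Z + w}{-1 - -56} = \frac{Z + w}{-1 + 56} = \frac{Z + w}{55} = \left(Z + w\right) \frac{1}{55} = \frac{Z}{55} + \frac{w}{55}$)
$p{\left(Q{\left(12,9 \right)},16 \right)} + y{\left(44 \right)} = \left(\frac{1}{55} \cdot 12 + \frac{1}{55} \cdot 16\right) + \sqrt{-145 + 44} = \left(\frac{12}{55} + \frac{16}{55}\right) + \sqrt{-101} = \frac{28}{55} + i \sqrt{101}$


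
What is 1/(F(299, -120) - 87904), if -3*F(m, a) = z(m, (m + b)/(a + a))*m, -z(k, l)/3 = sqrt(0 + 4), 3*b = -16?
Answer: -1/87306 ≈ -1.1454e-5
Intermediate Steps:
b = -16/3 (b = (1/3)*(-16) = -16/3 ≈ -5.3333)
z(k, l) = -6 (z(k, l) = -3*sqrt(0 + 4) = -3*sqrt(4) = -3*2 = -6)
F(m, a) = 2*m (F(m, a) = -(-2)*m = 2*m)
1/(F(299, -120) - 87904) = 1/(2*299 - 87904) = 1/(598 - 87904) = 1/(-87306) = -1/87306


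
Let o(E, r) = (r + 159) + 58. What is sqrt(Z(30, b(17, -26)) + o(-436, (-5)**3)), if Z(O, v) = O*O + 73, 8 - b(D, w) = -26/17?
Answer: sqrt(1065) ≈ 32.634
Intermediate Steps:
b(D, w) = 162/17 (b(D, w) = 8 - (-26)/17 = 8 - 1*(-26/17) = 8 + 26/17 = 162/17)
Z(O, v) = 73 + O**2 (Z(O, v) = O**2 + 73 = 73 + O**2)
o(E, r) = 217 + r (o(E, r) = (159 + r) + 58 = 217 + r)
sqrt(Z(30, b(17, -26)) + o(-436, (-5)**3)) = sqrt((73 + 30**2) + (217 + (-5)**3)) = sqrt((73 + 900) + (217 - 125)) = sqrt(973 + 92) = sqrt(1065)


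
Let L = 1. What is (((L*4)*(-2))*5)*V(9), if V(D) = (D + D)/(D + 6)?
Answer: -48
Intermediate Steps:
V(D) = 2*D/(6 + D) (V(D) = (2*D)/(6 + D) = 2*D/(6 + D))
(((L*4)*(-2))*5)*V(9) = (((1*4)*(-2))*5)*(2*9/(6 + 9)) = ((4*(-2))*5)*(2*9/15) = (-8*5)*(2*9*(1/15)) = -40*6/5 = -48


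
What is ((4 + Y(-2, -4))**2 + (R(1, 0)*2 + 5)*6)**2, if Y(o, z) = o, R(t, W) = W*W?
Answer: 1156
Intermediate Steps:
R(t, W) = W**2
((4 + Y(-2, -4))**2 + (R(1, 0)*2 + 5)*6)**2 = ((4 - 2)**2 + (0**2*2 + 5)*6)**2 = (2**2 + (0*2 + 5)*6)**2 = (4 + (0 + 5)*6)**2 = (4 + 5*6)**2 = (4 + 30)**2 = 34**2 = 1156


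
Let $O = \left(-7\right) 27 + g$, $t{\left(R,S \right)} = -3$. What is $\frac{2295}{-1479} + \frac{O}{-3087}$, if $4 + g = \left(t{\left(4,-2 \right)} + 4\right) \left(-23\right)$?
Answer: $- \frac{14739}{9947} \approx -1.4818$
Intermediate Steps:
$g = -27$ ($g = -4 + \left(-3 + 4\right) \left(-23\right) = -4 + 1 \left(-23\right) = -4 - 23 = -27$)
$O = -216$ ($O = \left(-7\right) 27 - 27 = -189 - 27 = -216$)
$\frac{2295}{-1479} + \frac{O}{-3087} = \frac{2295}{-1479} - \frac{216}{-3087} = 2295 \left(- \frac{1}{1479}\right) - - \frac{24}{343} = - \frac{45}{29} + \frac{24}{343} = - \frac{14739}{9947}$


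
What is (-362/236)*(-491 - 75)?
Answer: 51223/59 ≈ 868.19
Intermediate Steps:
(-362/236)*(-491 - 75) = -362*1/236*(-566) = -181/118*(-566) = 51223/59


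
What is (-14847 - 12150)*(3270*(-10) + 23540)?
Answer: 247292520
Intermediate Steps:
(-14847 - 12150)*(3270*(-10) + 23540) = -26997*(-32700 + 23540) = -26997*(-9160) = 247292520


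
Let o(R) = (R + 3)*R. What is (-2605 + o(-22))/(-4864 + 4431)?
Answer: 2187/433 ≈ 5.0508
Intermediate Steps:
o(R) = R*(3 + R) (o(R) = (3 + R)*R = R*(3 + R))
(-2605 + o(-22))/(-4864 + 4431) = (-2605 - 22*(3 - 22))/(-4864 + 4431) = (-2605 - 22*(-19))/(-433) = (-2605 + 418)*(-1/433) = -2187*(-1/433) = 2187/433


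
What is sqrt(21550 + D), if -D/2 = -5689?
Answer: 28*sqrt(42) ≈ 181.46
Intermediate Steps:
D = 11378 (D = -2*(-5689) = 11378)
sqrt(21550 + D) = sqrt(21550 + 11378) = sqrt(32928) = 28*sqrt(42)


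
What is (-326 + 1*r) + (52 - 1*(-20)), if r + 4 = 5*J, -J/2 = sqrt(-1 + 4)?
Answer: -258 - 10*sqrt(3) ≈ -275.32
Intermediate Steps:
J = -2*sqrt(3) (J = -2*sqrt(-1 + 4) = -2*sqrt(3) ≈ -3.4641)
r = -4 - 10*sqrt(3) (r = -4 + 5*(-2*sqrt(3)) = -4 - 10*sqrt(3) ≈ -21.320)
(-326 + 1*r) + (52 - 1*(-20)) = (-326 + 1*(-4 - 10*sqrt(3))) + (52 - 1*(-20)) = (-326 + (-4 - 10*sqrt(3))) + (52 + 20) = (-330 - 10*sqrt(3)) + 72 = -258 - 10*sqrt(3)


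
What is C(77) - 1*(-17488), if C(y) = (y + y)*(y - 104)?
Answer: 13330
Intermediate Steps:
C(y) = 2*y*(-104 + y) (C(y) = (2*y)*(-104 + y) = 2*y*(-104 + y))
C(77) - 1*(-17488) = 2*77*(-104 + 77) - 1*(-17488) = 2*77*(-27) + 17488 = -4158 + 17488 = 13330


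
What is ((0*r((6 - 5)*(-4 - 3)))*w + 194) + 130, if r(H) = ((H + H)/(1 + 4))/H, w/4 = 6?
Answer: 324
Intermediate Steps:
w = 24 (w = 4*6 = 24)
r(H) = ⅖ (r(H) = ((2*H)/5)/H = ((2*H)*(⅕))/H = (2*H/5)/H = ⅖)
((0*r((6 - 5)*(-4 - 3)))*w + 194) + 130 = ((0*(⅖))*24 + 194) + 130 = (0*24 + 194) + 130 = (0 + 194) + 130 = 194 + 130 = 324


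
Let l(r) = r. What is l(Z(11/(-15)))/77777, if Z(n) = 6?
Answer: 6/77777 ≈ 7.7144e-5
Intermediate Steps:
l(Z(11/(-15)))/77777 = 6/77777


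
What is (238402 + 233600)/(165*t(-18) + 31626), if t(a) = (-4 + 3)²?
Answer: 157334/10597 ≈ 14.847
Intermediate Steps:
t(a) = 1 (t(a) = (-1)² = 1)
(238402 + 233600)/(165*t(-18) + 31626) = (238402 + 233600)/(165*1 + 31626) = 472002/(165 + 31626) = 472002/31791 = 472002*(1/31791) = 157334/10597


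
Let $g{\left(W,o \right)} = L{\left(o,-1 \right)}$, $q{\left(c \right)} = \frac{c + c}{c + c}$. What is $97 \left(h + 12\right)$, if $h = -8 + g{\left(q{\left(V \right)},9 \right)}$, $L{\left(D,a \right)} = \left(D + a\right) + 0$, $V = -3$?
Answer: $1164$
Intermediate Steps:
$q{\left(c \right)} = 1$ ($q{\left(c \right)} = \frac{2 c}{2 c} = 2 c \frac{1}{2 c} = 1$)
$L{\left(D,a \right)} = D + a$
$g{\left(W,o \right)} = -1 + o$ ($g{\left(W,o \right)} = o - 1 = -1 + o$)
$h = 0$ ($h = -8 + \left(-1 + 9\right) = -8 + 8 = 0$)
$97 \left(h + 12\right) = 97 \left(0 + 12\right) = 97 \cdot 12 = 1164$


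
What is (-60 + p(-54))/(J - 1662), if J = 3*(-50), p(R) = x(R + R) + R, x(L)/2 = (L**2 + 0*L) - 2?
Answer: -11605/906 ≈ -12.809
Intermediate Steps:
x(L) = -4 + 2*L**2 (x(L) = 2*((L**2 + 0*L) - 2) = 2*((L**2 + 0) - 2) = 2*(L**2 - 2) = 2*(-2 + L**2) = -4 + 2*L**2)
p(R) = -4 + R + 8*R**2 (p(R) = (-4 + 2*(R + R)**2) + R = (-4 + 2*(2*R)**2) + R = (-4 + 2*(4*R**2)) + R = (-4 + 8*R**2) + R = -4 + R + 8*R**2)
J = -150
(-60 + p(-54))/(J - 1662) = (-60 + (-4 - 54 + 8*(-54)**2))/(-150 - 1662) = (-60 + (-4 - 54 + 8*2916))/(-1812) = (-60 + (-4 - 54 + 23328))*(-1/1812) = (-60 + 23270)*(-1/1812) = 23210*(-1/1812) = -11605/906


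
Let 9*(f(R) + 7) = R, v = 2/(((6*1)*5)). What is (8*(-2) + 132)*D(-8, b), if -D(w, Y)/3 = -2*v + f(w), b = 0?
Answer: 41876/15 ≈ 2791.7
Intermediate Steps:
v = 1/15 (v = 2/((6*5)) = 2/30 = 2*(1/30) = 1/15 ≈ 0.066667)
f(R) = -7 + R/9
D(w, Y) = 107/5 - w/3 (D(w, Y) = -3*(-2*1/15 + (-7 + w/9)) = -3*(-2/15 + (-7 + w/9)) = -3*(-107/15 + w/9) = 107/5 - w/3)
(8*(-2) + 132)*D(-8, b) = (8*(-2) + 132)*(107/5 - ⅓*(-8)) = (-16 + 132)*(107/5 + 8/3) = 116*(361/15) = 41876/15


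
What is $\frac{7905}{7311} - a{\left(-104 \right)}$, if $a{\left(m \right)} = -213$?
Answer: $\frac{521716}{2437} \approx 214.08$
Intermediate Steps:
$\frac{7905}{7311} - a{\left(-104 \right)} = \frac{7905}{7311} - -213 = 7905 \cdot \frac{1}{7311} + 213 = \frac{2635}{2437} + 213 = \frac{521716}{2437}$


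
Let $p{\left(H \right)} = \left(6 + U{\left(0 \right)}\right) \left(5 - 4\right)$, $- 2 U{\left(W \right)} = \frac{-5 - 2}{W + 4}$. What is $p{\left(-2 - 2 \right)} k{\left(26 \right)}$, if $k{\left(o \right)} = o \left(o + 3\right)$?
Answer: $\frac{20735}{4} \approx 5183.8$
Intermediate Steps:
$k{\left(o \right)} = o \left(3 + o\right)$
$U{\left(W \right)} = \frac{7}{2 \left(4 + W\right)}$ ($U{\left(W \right)} = - \frac{\left(-5 - 2\right) \frac{1}{W + 4}}{2} = - \frac{\left(-7\right) \frac{1}{4 + W}}{2} = \frac{7}{2 \left(4 + W\right)}$)
$p{\left(H \right)} = \frac{55}{8}$ ($p{\left(H \right)} = \left(6 + \frac{7}{2 \left(4 + 0\right)}\right) \left(5 - 4\right) = \left(6 + \frac{7}{2 \cdot 4}\right) 1 = \left(6 + \frac{7}{2} \cdot \frac{1}{4}\right) 1 = \left(6 + \frac{7}{8}\right) 1 = \frac{55}{8} \cdot 1 = \frac{55}{8}$)
$p{\left(-2 - 2 \right)} k{\left(26 \right)} = \frac{55 \cdot 26 \left(3 + 26\right)}{8} = \frac{55 \cdot 26 \cdot 29}{8} = \frac{55}{8} \cdot 754 = \frac{20735}{4}$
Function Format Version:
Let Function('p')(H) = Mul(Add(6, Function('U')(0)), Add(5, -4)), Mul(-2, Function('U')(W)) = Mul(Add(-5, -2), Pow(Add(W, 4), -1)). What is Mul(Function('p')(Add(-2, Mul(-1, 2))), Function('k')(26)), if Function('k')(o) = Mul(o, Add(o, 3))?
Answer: Rational(20735, 4) ≈ 5183.8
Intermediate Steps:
Function('k')(o) = Mul(o, Add(3, o))
Function('U')(W) = Mul(Rational(7, 2), Pow(Add(4, W), -1)) (Function('U')(W) = Mul(Rational(-1, 2), Mul(Add(-5, -2), Pow(Add(W, 4), -1))) = Mul(Rational(-1, 2), Mul(-7, Pow(Add(4, W), -1))) = Mul(Rational(7, 2), Pow(Add(4, W), -1)))
Function('p')(H) = Rational(55, 8) (Function('p')(H) = Mul(Add(6, Mul(Rational(7, 2), Pow(Add(4, 0), -1))), Add(5, -4)) = Mul(Add(6, Mul(Rational(7, 2), Pow(4, -1))), 1) = Mul(Add(6, Mul(Rational(7, 2), Rational(1, 4))), 1) = Mul(Add(6, Rational(7, 8)), 1) = Mul(Rational(55, 8), 1) = Rational(55, 8))
Mul(Function('p')(Add(-2, Mul(-1, 2))), Function('k')(26)) = Mul(Rational(55, 8), Mul(26, Add(3, 26))) = Mul(Rational(55, 8), Mul(26, 29)) = Mul(Rational(55, 8), 754) = Rational(20735, 4)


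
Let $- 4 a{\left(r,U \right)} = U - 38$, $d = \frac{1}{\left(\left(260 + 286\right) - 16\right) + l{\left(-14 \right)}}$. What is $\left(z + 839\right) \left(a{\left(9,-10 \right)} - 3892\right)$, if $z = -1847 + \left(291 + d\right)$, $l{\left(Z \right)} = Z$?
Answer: $\frac{358871870}{129} \approx 2.782 \cdot 10^{6}$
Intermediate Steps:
$d = \frac{1}{516}$ ($d = \frac{1}{\left(\left(260 + 286\right) - 16\right) - 14} = \frac{1}{\left(546 - 16\right) - 14} = \frac{1}{530 - 14} = \frac{1}{516} \approx 0.001938$)
$a{\left(r,U \right)} = \frac{19}{2} - \frac{U}{4}$ ($a{\left(r,U \right)} = - \frac{U - 38}{4} = - \frac{-38 + U}{4} = \frac{19}{2} - \frac{U}{4}$)
$z = - \frac{802895}{516}$ ($z = -1847 + \left(291 + \frac{1}{516}\right) = -1847 + \frac{150157}{516} = - \frac{802895}{516} \approx -1556.0$)
$\left(z + 839\right) \left(a{\left(9,-10 \right)} - 3892\right) = \left(- \frac{802895}{516} + 839\right) \left(\left(\frac{19}{2} - - \frac{5}{2}\right) - 3892\right) = - \frac{369971 \left(\left(\frac{19}{2} + \frac{5}{2}\right) - 3892\right)}{516} = - \frac{369971 \left(12 - 3892\right)}{516} = \left(- \frac{369971}{516}\right) \left(-3880\right) = \frac{358871870}{129}$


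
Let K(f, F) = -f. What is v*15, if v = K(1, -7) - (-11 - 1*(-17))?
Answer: -105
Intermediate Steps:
v = -7 (v = -1*1 - (-11 - 1*(-17)) = -1 - (-11 + 17) = -1 - 1*6 = -1 - 6 = -7)
v*15 = -7*15 = -105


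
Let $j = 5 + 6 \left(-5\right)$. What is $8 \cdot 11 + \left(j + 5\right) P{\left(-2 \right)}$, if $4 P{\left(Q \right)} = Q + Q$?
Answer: $108$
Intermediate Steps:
$P{\left(Q \right)} = \frac{Q}{2}$ ($P{\left(Q \right)} = \frac{Q + Q}{4} = \frac{2 Q}{4} = \frac{Q}{2}$)
$j = -25$ ($j = 5 - 30 = -25$)
$8 \cdot 11 + \left(j + 5\right) P{\left(-2 \right)} = 8 \cdot 11 + \left(-25 + 5\right) \frac{1}{2} \left(-2\right) = 88 - -20 = 88 + 20 = 108$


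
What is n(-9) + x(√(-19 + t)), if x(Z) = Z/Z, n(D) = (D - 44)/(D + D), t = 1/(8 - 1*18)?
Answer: 71/18 ≈ 3.9444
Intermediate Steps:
t = -⅒ (t = 1/(8 - 18) = 1/(-10) = -⅒ ≈ -0.10000)
n(D) = (-44 + D)/(2*D) (n(D) = (-44 + D)/((2*D)) = (-44 + D)*(1/(2*D)) = (-44 + D)/(2*D))
x(Z) = 1
n(-9) + x(√(-19 + t)) = (½)*(-44 - 9)/(-9) + 1 = (½)*(-⅑)*(-53) + 1 = 53/18 + 1 = 71/18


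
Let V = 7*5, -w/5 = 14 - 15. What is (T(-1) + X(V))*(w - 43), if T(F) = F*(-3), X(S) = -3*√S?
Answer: -114 + 114*√35 ≈ 560.43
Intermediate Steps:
w = 5 (w = -5*(14 - 15) = -5*(-1) = 5)
V = 35
T(F) = -3*F
(T(-1) + X(V))*(w - 43) = (-3*(-1) - 3*√35)*(5 - 43) = (3 - 3*√35)*(-38) = -114 + 114*√35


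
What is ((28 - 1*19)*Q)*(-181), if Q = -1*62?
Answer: 100998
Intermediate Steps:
Q = -62
((28 - 1*19)*Q)*(-181) = ((28 - 1*19)*(-62))*(-181) = ((28 - 19)*(-62))*(-181) = (9*(-62))*(-181) = -558*(-181) = 100998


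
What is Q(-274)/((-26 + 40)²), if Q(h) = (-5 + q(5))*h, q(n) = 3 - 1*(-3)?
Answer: -137/98 ≈ -1.3980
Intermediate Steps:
q(n) = 6 (q(n) = 3 + 3 = 6)
Q(h) = h (Q(h) = (-5 + 6)*h = 1*h = h)
Q(-274)/((-26 + 40)²) = -274/(-26 + 40)² = -274/(14²) = -274/196 = -274*1/196 = -137/98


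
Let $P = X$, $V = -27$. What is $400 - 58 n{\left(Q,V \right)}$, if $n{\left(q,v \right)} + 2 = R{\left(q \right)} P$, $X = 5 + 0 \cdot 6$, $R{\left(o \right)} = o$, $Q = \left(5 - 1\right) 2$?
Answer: $-1804$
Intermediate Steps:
$Q = 8$ ($Q = 4 \cdot 2 = 8$)
$X = 5$ ($X = 5 + 0 = 5$)
$P = 5$
$n{\left(q,v \right)} = -2 + 5 q$ ($n{\left(q,v \right)} = -2 + q 5 = -2 + 5 q$)
$400 - 58 n{\left(Q,V \right)} = 400 - 58 \left(-2 + 5 \cdot 8\right) = 400 - 58 \left(-2 + 40\right) = 400 - 2204 = -1804$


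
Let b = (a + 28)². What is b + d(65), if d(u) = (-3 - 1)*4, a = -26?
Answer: -12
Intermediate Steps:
d(u) = -16 (d(u) = -4*4 = -16)
b = 4 (b = (-26 + 28)² = 2² = 4)
b + d(65) = 4 - 16 = -12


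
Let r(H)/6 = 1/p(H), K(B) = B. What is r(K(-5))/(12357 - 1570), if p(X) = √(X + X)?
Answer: -3*I*√10/53935 ≈ -0.00017589*I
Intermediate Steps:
p(X) = √2*√X (p(X) = √(2*X) = √2*√X)
r(H) = 3*√2/√H (r(H) = 6/((√2*√H)) = 6*(√2/(2*√H)) = 3*√2/√H)
r(K(-5))/(12357 - 1570) = (3*√2/√(-5))/(12357 - 1570) = (3*√2*(-I*√5/5))/10787 = -3*I*√10/5*(1/10787) = -3*I*√10/53935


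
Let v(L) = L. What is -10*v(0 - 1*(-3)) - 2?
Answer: -32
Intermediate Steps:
-10*v(0 - 1*(-3)) - 2 = -10*(0 - 1*(-3)) - 2 = -10*(0 + 3) - 2 = -10*3 - 2 = -30 - 2 = -32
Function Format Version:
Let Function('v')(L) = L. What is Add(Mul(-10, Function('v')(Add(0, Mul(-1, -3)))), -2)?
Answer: -32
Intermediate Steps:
Add(Mul(-10, Function('v')(Add(0, Mul(-1, -3)))), -2) = Add(Mul(-10, Add(0, Mul(-1, -3))), -2) = Add(Mul(-10, Add(0, 3)), -2) = Add(Mul(-10, 3), -2) = Add(-30, -2) = -32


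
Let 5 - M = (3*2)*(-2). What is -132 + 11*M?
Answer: 55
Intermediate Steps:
M = 17 (M = 5 - 3*2*(-2) = 5 - 6*(-2) = 5 - 1*(-12) = 5 + 12 = 17)
-132 + 11*M = -132 + 11*17 = -132 + 187 = 55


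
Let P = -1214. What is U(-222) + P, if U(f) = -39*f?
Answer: 7444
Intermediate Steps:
U(-222) + P = -39*(-222) - 1214 = 8658 - 1214 = 7444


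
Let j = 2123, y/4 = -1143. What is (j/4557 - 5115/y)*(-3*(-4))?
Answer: 3668379/192913 ≈ 19.016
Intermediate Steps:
y = -4572 (y = 4*(-1143) = -4572)
(j/4557 - 5115/y)*(-3*(-4)) = (2123/4557 - 5115/(-4572))*(-3*(-4)) = (2123*(1/4557) - 5115*(-1/4572))*12 = (2123/4557 + 1705/1524)*12 = (1222793/771652)*12 = 3668379/192913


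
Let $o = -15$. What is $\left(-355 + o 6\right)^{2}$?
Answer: $198025$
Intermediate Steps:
$\left(-355 + o 6\right)^{2} = \left(-355 - 90\right)^{2} = \left(-445\right)^{2} = 198025$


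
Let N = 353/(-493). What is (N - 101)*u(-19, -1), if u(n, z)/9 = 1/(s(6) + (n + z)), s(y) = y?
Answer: 225657/3451 ≈ 65.389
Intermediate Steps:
u(n, z) = 9/(6 + n + z) (u(n, z) = 9/(6 + (n + z)) = 9/(6 + n + z))
N = -353/493 (N = 353*(-1/493) = -353/493 ≈ -0.71602)
(N - 101)*u(-19, -1) = (-353/493 - 101)*(9/(6 - 19 - 1)) = -451314/(493*(-14)) = -451314*(-1)/(493*14) = -50146/493*(-9/14) = 225657/3451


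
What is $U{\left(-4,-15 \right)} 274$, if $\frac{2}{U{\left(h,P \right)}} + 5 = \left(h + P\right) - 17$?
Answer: $- \frac{548}{41} \approx -13.366$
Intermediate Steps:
$U{\left(h,P \right)} = \frac{2}{-22 + P + h}$ ($U{\left(h,P \right)} = \frac{2}{-5 - \left(17 - P - h\right)} = \frac{2}{-5 + \left(-17 + P + h\right)} = \frac{2}{-22 + P + h}$)
$U{\left(-4,-15 \right)} 274 = \frac{2}{-22 - 15 - 4} \cdot 274 = \frac{2}{-41} \cdot 274 = 2 \left(- \frac{1}{41}\right) 274 = \left(- \frac{2}{41}\right) 274 = - \frac{548}{41}$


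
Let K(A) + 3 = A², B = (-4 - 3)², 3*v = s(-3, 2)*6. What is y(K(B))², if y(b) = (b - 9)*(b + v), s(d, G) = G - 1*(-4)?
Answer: 33148691100100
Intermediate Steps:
s(d, G) = 4 + G (s(d, G) = G + 4 = 4 + G)
v = 12 (v = ((4 + 2)*6)/3 = (6*6)/3 = (⅓)*36 = 12)
B = 49 (B = (-7)² = 49)
K(A) = -3 + A²
y(b) = (-9 + b)*(12 + b) (y(b) = (b - 9)*(b + 12) = (-9 + b)*(12 + b))
y(K(B))² = (-108 + (-3 + 49²)² + 3*(-3 + 49²))² = (-108 + (-3 + 2401)² + 3*(-3 + 2401))² = (-108 + 2398² + 3*2398)² = (-108 + 5750404 + 7194)² = 5757490² = 33148691100100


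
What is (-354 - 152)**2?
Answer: 256036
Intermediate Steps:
(-354 - 152)**2 = (-506)**2 = 256036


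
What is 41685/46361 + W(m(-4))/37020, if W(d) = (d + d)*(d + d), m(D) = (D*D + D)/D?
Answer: 18391044/20431955 ≈ 0.90011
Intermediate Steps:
m(D) = (D + D²)/D (m(D) = (D² + D)/D = (D + D²)/D)
W(d) = 4*d² (W(d) = (2*d)*(2*d) = 4*d²)
41685/46361 + W(m(-4))/37020 = 41685/46361 + (4*(1 - 4)²)/37020 = 41685*(1/46361) + (4*(-3)²)*(1/37020) = 5955/6623 + (4*9)*(1/37020) = 5955/6623 + 36*(1/37020) = 5955/6623 + 3/3085 = 18391044/20431955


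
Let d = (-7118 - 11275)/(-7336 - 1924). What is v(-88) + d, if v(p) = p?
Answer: -796487/9260 ≈ -86.014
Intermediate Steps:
d = 18393/9260 (d = -18393/(-9260) = -18393*(-1/9260) = 18393/9260 ≈ 1.9863)
v(-88) + d = -88 + 18393/9260 = -796487/9260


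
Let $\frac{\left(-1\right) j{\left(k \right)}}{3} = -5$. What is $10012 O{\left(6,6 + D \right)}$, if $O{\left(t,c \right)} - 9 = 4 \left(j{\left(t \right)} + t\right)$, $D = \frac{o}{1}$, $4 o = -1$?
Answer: $931116$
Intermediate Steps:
$o = - \frac{1}{4}$ ($o = \frac{1}{4} \left(-1\right) = - \frac{1}{4} \approx -0.25$)
$j{\left(k \right)} = 15$ ($j{\left(k \right)} = \left(-3\right) \left(-5\right) = 15$)
$D = - \frac{1}{4}$ ($D = - \frac{1}{4 \cdot 1} = \left(- \frac{1}{4}\right) 1 = - \frac{1}{4} \approx -0.25$)
$O{\left(t,c \right)} = 69 + 4 t$ ($O{\left(t,c \right)} = 9 + 4 \left(15 + t\right) = 9 + \left(60 + 4 t\right) = 69 + 4 t$)
$10012 O{\left(6,6 + D \right)} = 10012 \left(69 + 4 \cdot 6\right) = 10012 \left(69 + 24\right) = 10012 \cdot 93 = 931116$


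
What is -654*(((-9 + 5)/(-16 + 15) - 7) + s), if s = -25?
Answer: 18312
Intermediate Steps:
-654*(((-9 + 5)/(-16 + 15) - 7) + s) = -654*(((-9 + 5)/(-16 + 15) - 7) - 25) = -654*((-4/(-1) - 7) - 25) = -654*((-4*(-1) - 7) - 25) = -654*((4 - 7) - 25) = -654*(-3 - 25) = -654*(-28) = 18312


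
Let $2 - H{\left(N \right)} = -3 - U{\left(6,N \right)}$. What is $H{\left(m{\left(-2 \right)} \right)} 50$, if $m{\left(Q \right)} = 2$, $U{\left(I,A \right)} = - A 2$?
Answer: $50$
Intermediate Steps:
$U{\left(I,A \right)} = - 2 A$
$H{\left(N \right)} = 5 - 2 N$ ($H{\left(N \right)} = 2 - \left(-3 - - 2 N\right) = 2 - \left(-3 + 2 N\right) = 5 - 2 N$)
$H{\left(m{\left(-2 \right)} \right)} 50 = \left(5 - 4\right) 50 = 1 \cdot 50 = 50$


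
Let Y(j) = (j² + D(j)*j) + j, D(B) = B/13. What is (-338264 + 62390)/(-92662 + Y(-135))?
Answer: 3586362/951211 ≈ 3.7703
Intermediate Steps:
D(B) = B/13 (D(B) = B*(1/13) = B/13)
Y(j) = j + 14*j²/13 (Y(j) = (j² + (j/13)*j) + j = (j² + j²/13) + j = 14*j²/13 + j = j + 14*j²/13)
(-338264 + 62390)/(-92662 + Y(-135)) = (-338264 + 62390)/(-92662 + (1/13)*(-135)*(13 + 14*(-135))) = -275874/(-92662 + (1/13)*(-135)*(13 - 1890)) = -275874/(-92662 + (1/13)*(-135)*(-1877)) = -275874/(-92662 + 253395/13) = -275874/(-951211/13) = -275874*(-13/951211) = 3586362/951211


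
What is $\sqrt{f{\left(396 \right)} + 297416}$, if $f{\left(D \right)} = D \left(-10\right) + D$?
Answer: $2 \sqrt{73463} \approx 542.08$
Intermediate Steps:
$f{\left(D \right)} = - 9 D$ ($f{\left(D \right)} = - 10 D + D = - 9 D$)
$\sqrt{f{\left(396 \right)} + 297416} = \sqrt{\left(-9\right) 396 + 297416} = \sqrt{-3564 + 297416} = \sqrt{293852} = 2 \sqrt{73463}$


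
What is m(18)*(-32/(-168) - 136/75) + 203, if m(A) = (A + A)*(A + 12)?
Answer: -54239/35 ≈ -1549.7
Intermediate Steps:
m(A) = 2*A*(12 + A) (m(A) = (2*A)*(12 + A) = 2*A*(12 + A))
m(18)*(-32/(-168) - 136/75) + 203 = (2*18*(12 + 18))*(-32/(-168) - 136/75) + 203 = (2*18*30)*(-32*(-1/168) - 136*1/75) + 203 = 1080*(4/21 - 136/75) + 203 = 1080*(-284/175) + 203 = -61344/35 + 203 = -54239/35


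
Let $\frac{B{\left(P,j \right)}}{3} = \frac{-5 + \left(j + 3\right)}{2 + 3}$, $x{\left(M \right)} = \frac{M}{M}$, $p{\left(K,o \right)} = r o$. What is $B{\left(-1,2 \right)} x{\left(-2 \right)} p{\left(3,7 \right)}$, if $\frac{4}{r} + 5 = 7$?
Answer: $0$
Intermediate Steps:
$r = 2$ ($r = \frac{4}{-5 + 7} = \frac{4}{2} = 4 \cdot \frac{1}{2} = 2$)
$p{\left(K,o \right)} = 2 o$
$x{\left(M \right)} = 1$
$B{\left(P,j \right)} = - \frac{6}{5} + \frac{3 j}{5}$ ($B{\left(P,j \right)} = 3 \frac{-5 + \left(j + 3\right)}{2 + 3} = 3 \frac{-5 + \left(3 + j\right)}{5} = 3 \left(-2 + j\right) \frac{1}{5} = 3 \left(- \frac{2}{5} + \frac{j}{5}\right) = - \frac{6}{5} + \frac{3 j}{5}$)
$B{\left(-1,2 \right)} x{\left(-2 \right)} p{\left(3,7 \right)} = \left(- \frac{6}{5} + \frac{3}{5} \cdot 2\right) 1 \cdot 2 \cdot 7 = \left(- \frac{6}{5} + \frac{6}{5}\right) 1 \cdot 14 = 0 \cdot 1 \cdot 14 = 0 \cdot 14 = 0$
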